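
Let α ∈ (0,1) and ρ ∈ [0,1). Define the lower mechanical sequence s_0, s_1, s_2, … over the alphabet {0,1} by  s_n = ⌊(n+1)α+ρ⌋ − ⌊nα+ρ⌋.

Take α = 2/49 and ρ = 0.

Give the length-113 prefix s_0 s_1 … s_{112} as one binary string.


n=0: ⌊(1·2)/49⌋ − ⌊(0·2)/49⌋ = ⌊2/49⌋ − ⌊0/49⌋ = 0 − 0 = 0
n=1: ⌊(2·2)/49⌋ − ⌊(1·2)/49⌋ = ⌊4/49⌋ − ⌊2/49⌋ = 0 − 0 = 0
n=2: ⌊(3·2)/49⌋ − ⌊(2·2)/49⌋ = ⌊6/49⌋ − ⌊4/49⌋ = 0 − 0 = 0
n=3: ⌊(4·2)/49⌋ − ⌊(3·2)/49⌋ = ⌊8/49⌋ − ⌊6/49⌋ = 0 − 0 = 0
n=4: ⌊(5·2)/49⌋ − ⌊(4·2)/49⌋ = ⌊10/49⌋ − ⌊8/49⌋ = 0 − 0 = 0
n=5: ⌊(6·2)/49⌋ − ⌊(5·2)/49⌋ = ⌊12/49⌋ − ⌊10/49⌋ = 0 − 0 = 0
n=6: ⌊(7·2)/49⌋ − ⌊(6·2)/49⌋ = ⌊14/49⌋ − ⌊12/49⌋ = 0 − 0 = 0
n=7: ⌊(8·2)/49⌋ − ⌊(7·2)/49⌋ = ⌊16/49⌋ − ⌊14/49⌋ = 0 − 0 = 0
n=8: ⌊(9·2)/49⌋ − ⌊(8·2)/49⌋ = ⌊18/49⌋ − ⌊16/49⌋ = 0 − 0 = 0
n=9: ⌊(10·2)/49⌋ − ⌊(9·2)/49⌋ = ⌊20/49⌋ − ⌊18/49⌋ = 0 − 0 = 0
n=10: ⌊(11·2)/49⌋ − ⌊(10·2)/49⌋ = ⌊22/49⌋ − ⌊20/49⌋ = 0 − 0 = 0
n=11: ⌊(12·2)/49⌋ − ⌊(11·2)/49⌋ = ⌊24/49⌋ − ⌊22/49⌋ = 0 − 0 = 0
n=12: ⌊(13·2)/49⌋ − ⌊(12·2)/49⌋ = ⌊26/49⌋ − ⌊24/49⌋ = 0 − 0 = 0
n=13: ⌊(14·2)/49⌋ − ⌊(13·2)/49⌋ = ⌊28/49⌋ − ⌊26/49⌋ = 0 − 0 = 0
n=14: ⌊(15·2)/49⌋ − ⌊(14·2)/49⌋ = ⌊30/49⌋ − ⌊28/49⌋ = 0 − 0 = 0
n=15: ⌊(16·2)/49⌋ − ⌊(15·2)/49⌋ = ⌊32/49⌋ − ⌊30/49⌋ = 0 − 0 = 0
n=16: ⌊(17·2)/49⌋ − ⌊(16·2)/49⌋ = ⌊34/49⌋ − ⌊32/49⌋ = 0 − 0 = 0
n=17: ⌊(18·2)/49⌋ − ⌊(17·2)/49⌋ = ⌊36/49⌋ − ⌊34/49⌋ = 0 − 0 = 0
n=18: ⌊(19·2)/49⌋ − ⌊(18·2)/49⌋ = ⌊38/49⌋ − ⌊36/49⌋ = 0 − 0 = 0
n=19: ⌊(20·2)/49⌋ − ⌊(19·2)/49⌋ = ⌊40/49⌋ − ⌊38/49⌋ = 0 − 0 = 0
n=20: ⌊(21·2)/49⌋ − ⌊(20·2)/49⌋ = ⌊42/49⌋ − ⌊40/49⌋ = 0 − 0 = 0
n=21: ⌊(22·2)/49⌋ − ⌊(21·2)/49⌋ = ⌊44/49⌋ − ⌊42/49⌋ = 0 − 0 = 0
n=22: ⌊(23·2)/49⌋ − ⌊(22·2)/49⌋ = ⌊46/49⌋ − ⌊44/49⌋ = 0 − 0 = 0
n=23: ⌊(24·2)/49⌋ − ⌊(23·2)/49⌋ = ⌊48/49⌋ − ⌊46/49⌋ = 0 − 0 = 0
n=24: ⌊(25·2)/49⌋ − ⌊(24·2)/49⌋ = ⌊50/49⌋ − ⌊48/49⌋ = 1 − 0 = 1
n=25: ⌊(26·2)/49⌋ − ⌊(25·2)/49⌋ = ⌊52/49⌋ − ⌊50/49⌋ = 1 − 1 = 0
n=26: ⌊(27·2)/49⌋ − ⌊(26·2)/49⌋ = ⌊54/49⌋ − ⌊52/49⌋ = 1 − 1 = 0
n=27: ⌊(28·2)/49⌋ − ⌊(27·2)/49⌋ = ⌊56/49⌋ − ⌊54/49⌋ = 1 − 1 = 0
n=28: ⌊(29·2)/49⌋ − ⌊(28·2)/49⌋ = ⌊58/49⌋ − ⌊56/49⌋ = 1 − 1 = 0
n=29: ⌊(30·2)/49⌋ − ⌊(29·2)/49⌋ = ⌊60/49⌋ − ⌊58/49⌋ = 1 − 1 = 0
n=30: ⌊(31·2)/49⌋ − ⌊(30·2)/49⌋ = ⌊62/49⌋ − ⌊60/49⌋ = 1 − 1 = 0
n=31: ⌊(32·2)/49⌋ − ⌊(31·2)/49⌋ = ⌊64/49⌋ − ⌊62/49⌋ = 1 − 1 = 0
n=32: ⌊(33·2)/49⌋ − ⌊(32·2)/49⌋ = ⌊66/49⌋ − ⌊64/49⌋ = 1 − 1 = 0
n=33: ⌊(34·2)/49⌋ − ⌊(33·2)/49⌋ = ⌊68/49⌋ − ⌊66/49⌋ = 1 − 1 = 0
n=34: ⌊(35·2)/49⌋ − ⌊(34·2)/49⌋ = ⌊70/49⌋ − ⌊68/49⌋ = 1 − 1 = 0
n=35: ⌊(36·2)/49⌋ − ⌊(35·2)/49⌋ = ⌊72/49⌋ − ⌊70/49⌋ = 1 − 1 = 0
n=36: ⌊(37·2)/49⌋ − ⌊(36·2)/49⌋ = ⌊74/49⌋ − ⌊72/49⌋ = 1 − 1 = 0
n=37: ⌊(38·2)/49⌋ − ⌊(37·2)/49⌋ = ⌊76/49⌋ − ⌊74/49⌋ = 1 − 1 = 0
n=38: ⌊(39·2)/49⌋ − ⌊(38·2)/49⌋ = ⌊78/49⌋ − ⌊76/49⌋ = 1 − 1 = 0
n=39: ⌊(40·2)/49⌋ − ⌊(39·2)/49⌋ = ⌊80/49⌋ − ⌊78/49⌋ = 1 − 1 = 0
n=40: ⌊(41·2)/49⌋ − ⌊(40·2)/49⌋ = ⌊82/49⌋ − ⌊80/49⌋ = 1 − 1 = 0
n=41: ⌊(42·2)/49⌋ − ⌊(41·2)/49⌋ = ⌊84/49⌋ − ⌊82/49⌋ = 1 − 1 = 0
n=42: ⌊(43·2)/49⌋ − ⌊(42·2)/49⌋ = ⌊86/49⌋ − ⌊84/49⌋ = 1 − 1 = 0
n=43: ⌊(44·2)/49⌋ − ⌊(43·2)/49⌋ = ⌊88/49⌋ − ⌊86/49⌋ = 1 − 1 = 0
n=44: ⌊(45·2)/49⌋ − ⌊(44·2)/49⌋ = ⌊90/49⌋ − ⌊88/49⌋ = 1 − 1 = 0
n=45: ⌊(46·2)/49⌋ − ⌊(45·2)/49⌋ = ⌊92/49⌋ − ⌊90/49⌋ = 1 − 1 = 0
n=46: ⌊(47·2)/49⌋ − ⌊(46·2)/49⌋ = ⌊94/49⌋ − ⌊92/49⌋ = 1 − 1 = 0
n=47: ⌊(48·2)/49⌋ − ⌊(47·2)/49⌋ = ⌊96/49⌋ − ⌊94/49⌋ = 1 − 1 = 0
n=48: ⌊(49·2)/49⌋ − ⌊(48·2)/49⌋ = ⌊98/49⌋ − ⌊96/49⌋ = 2 − 1 = 1
n=49: ⌊(50·2)/49⌋ − ⌊(49·2)/49⌋ = ⌊100/49⌋ − ⌊98/49⌋ = 2 − 2 = 0
n=50: ⌊(51·2)/49⌋ − ⌊(50·2)/49⌋ = ⌊102/49⌋ − ⌊100/49⌋ = 2 − 2 = 0
n=51: ⌊(52·2)/49⌋ − ⌊(51·2)/49⌋ = ⌊104/49⌋ − ⌊102/49⌋ = 2 − 2 = 0
n=52: ⌊(53·2)/49⌋ − ⌊(52·2)/49⌋ = ⌊106/49⌋ − ⌊104/49⌋ = 2 − 2 = 0
n=53: ⌊(54·2)/49⌋ − ⌊(53·2)/49⌋ = ⌊108/49⌋ − ⌊106/49⌋ = 2 − 2 = 0
n=54: ⌊(55·2)/49⌋ − ⌊(54·2)/49⌋ = ⌊110/49⌋ − ⌊108/49⌋ = 2 − 2 = 0
n=55: ⌊(56·2)/49⌋ − ⌊(55·2)/49⌋ = ⌊112/49⌋ − ⌊110/49⌋ = 2 − 2 = 0
n=56: ⌊(57·2)/49⌋ − ⌊(56·2)/49⌋ = ⌊114/49⌋ − ⌊112/49⌋ = 2 − 2 = 0
n=57: ⌊(58·2)/49⌋ − ⌊(57·2)/49⌋ = ⌊116/49⌋ − ⌊114/49⌋ = 2 − 2 = 0
n=58: ⌊(59·2)/49⌋ − ⌊(58·2)/49⌋ = ⌊118/49⌋ − ⌊116/49⌋ = 2 − 2 = 0
n=59: ⌊(60·2)/49⌋ − ⌊(59·2)/49⌋ = ⌊120/49⌋ − ⌊118/49⌋ = 2 − 2 = 0
n=60: ⌊(61·2)/49⌋ − ⌊(60·2)/49⌋ = ⌊122/49⌋ − ⌊120/49⌋ = 2 − 2 = 0
n=61: ⌊(62·2)/49⌋ − ⌊(61·2)/49⌋ = ⌊124/49⌋ − ⌊122/49⌋ = 2 − 2 = 0
n=62: ⌊(63·2)/49⌋ − ⌊(62·2)/49⌋ = ⌊126/49⌋ − ⌊124/49⌋ = 2 − 2 = 0
n=63: ⌊(64·2)/49⌋ − ⌊(63·2)/49⌋ = ⌊128/49⌋ − ⌊126/49⌋ = 2 − 2 = 0
n=64: ⌊(65·2)/49⌋ − ⌊(64·2)/49⌋ = ⌊130/49⌋ − ⌊128/49⌋ = 2 − 2 = 0
n=65: ⌊(66·2)/49⌋ − ⌊(65·2)/49⌋ = ⌊132/49⌋ − ⌊130/49⌋ = 2 − 2 = 0
n=66: ⌊(67·2)/49⌋ − ⌊(66·2)/49⌋ = ⌊134/49⌋ − ⌊132/49⌋ = 2 − 2 = 0
n=67: ⌊(68·2)/49⌋ − ⌊(67·2)/49⌋ = ⌊136/49⌋ − ⌊134/49⌋ = 2 − 2 = 0
n=68: ⌊(69·2)/49⌋ − ⌊(68·2)/49⌋ = ⌊138/49⌋ − ⌊136/49⌋ = 2 − 2 = 0
n=69: ⌊(70·2)/49⌋ − ⌊(69·2)/49⌋ = ⌊140/49⌋ − ⌊138/49⌋ = 2 − 2 = 0
n=70: ⌊(71·2)/49⌋ − ⌊(70·2)/49⌋ = ⌊142/49⌋ − ⌊140/49⌋ = 2 − 2 = 0
n=71: ⌊(72·2)/49⌋ − ⌊(71·2)/49⌋ = ⌊144/49⌋ − ⌊142/49⌋ = 2 − 2 = 0
n=72: ⌊(73·2)/49⌋ − ⌊(72·2)/49⌋ = ⌊146/49⌋ − ⌊144/49⌋ = 2 − 2 = 0
n=73: ⌊(74·2)/49⌋ − ⌊(73·2)/49⌋ = ⌊148/49⌋ − ⌊146/49⌋ = 3 − 2 = 1
n=74: ⌊(75·2)/49⌋ − ⌊(74·2)/49⌋ = ⌊150/49⌋ − ⌊148/49⌋ = 3 − 3 = 0
n=75: ⌊(76·2)/49⌋ − ⌊(75·2)/49⌋ = ⌊152/49⌋ − ⌊150/49⌋ = 3 − 3 = 0
n=76: ⌊(77·2)/49⌋ − ⌊(76·2)/49⌋ = ⌊154/49⌋ − ⌊152/49⌋ = 3 − 3 = 0
n=77: ⌊(78·2)/49⌋ − ⌊(77·2)/49⌋ = ⌊156/49⌋ − ⌊154/49⌋ = 3 − 3 = 0
n=78: ⌊(79·2)/49⌋ − ⌊(78·2)/49⌋ = ⌊158/49⌋ − ⌊156/49⌋ = 3 − 3 = 0
n=79: ⌊(80·2)/49⌋ − ⌊(79·2)/49⌋ = ⌊160/49⌋ − ⌊158/49⌋ = 3 − 3 = 0
n=80: ⌊(81·2)/49⌋ − ⌊(80·2)/49⌋ = ⌊162/49⌋ − ⌊160/49⌋ = 3 − 3 = 0
n=81: ⌊(82·2)/49⌋ − ⌊(81·2)/49⌋ = ⌊164/49⌋ − ⌊162/49⌋ = 3 − 3 = 0
n=82: ⌊(83·2)/49⌋ − ⌊(82·2)/49⌋ = ⌊166/49⌋ − ⌊164/49⌋ = 3 − 3 = 0
n=83: ⌊(84·2)/49⌋ − ⌊(83·2)/49⌋ = ⌊168/49⌋ − ⌊166/49⌋ = 3 − 3 = 0
n=84: ⌊(85·2)/49⌋ − ⌊(84·2)/49⌋ = ⌊170/49⌋ − ⌊168/49⌋ = 3 − 3 = 0
n=85: ⌊(86·2)/49⌋ − ⌊(85·2)/49⌋ = ⌊172/49⌋ − ⌊170/49⌋ = 3 − 3 = 0
n=86: ⌊(87·2)/49⌋ − ⌊(86·2)/49⌋ = ⌊174/49⌋ − ⌊172/49⌋ = 3 − 3 = 0
n=87: ⌊(88·2)/49⌋ − ⌊(87·2)/49⌋ = ⌊176/49⌋ − ⌊174/49⌋ = 3 − 3 = 0
n=88: ⌊(89·2)/49⌋ − ⌊(88·2)/49⌋ = ⌊178/49⌋ − ⌊176/49⌋ = 3 − 3 = 0
n=89: ⌊(90·2)/49⌋ − ⌊(89·2)/49⌋ = ⌊180/49⌋ − ⌊178/49⌋ = 3 − 3 = 0
n=90: ⌊(91·2)/49⌋ − ⌊(90·2)/49⌋ = ⌊182/49⌋ − ⌊180/49⌋ = 3 − 3 = 0
n=91: ⌊(92·2)/49⌋ − ⌊(91·2)/49⌋ = ⌊184/49⌋ − ⌊182/49⌋ = 3 − 3 = 0
n=92: ⌊(93·2)/49⌋ − ⌊(92·2)/49⌋ = ⌊186/49⌋ − ⌊184/49⌋ = 3 − 3 = 0
n=93: ⌊(94·2)/49⌋ − ⌊(93·2)/49⌋ = ⌊188/49⌋ − ⌊186/49⌋ = 3 − 3 = 0
n=94: ⌊(95·2)/49⌋ − ⌊(94·2)/49⌋ = ⌊190/49⌋ − ⌊188/49⌋ = 3 − 3 = 0
n=95: ⌊(96·2)/49⌋ − ⌊(95·2)/49⌋ = ⌊192/49⌋ − ⌊190/49⌋ = 3 − 3 = 0
n=96: ⌊(97·2)/49⌋ − ⌊(96·2)/49⌋ = ⌊194/49⌋ − ⌊192/49⌋ = 3 − 3 = 0
n=97: ⌊(98·2)/49⌋ − ⌊(97·2)/49⌋ = ⌊196/49⌋ − ⌊194/49⌋ = 4 − 3 = 1
n=98: ⌊(99·2)/49⌋ − ⌊(98·2)/49⌋ = ⌊198/49⌋ − ⌊196/49⌋ = 4 − 4 = 0
n=99: ⌊(100·2)/49⌋ − ⌊(99·2)/49⌋ = ⌊200/49⌋ − ⌊198/49⌋ = 4 − 4 = 0
n=100: ⌊(101·2)/49⌋ − ⌊(100·2)/49⌋ = ⌊202/49⌋ − ⌊200/49⌋ = 4 − 4 = 0
n=101: ⌊(102·2)/49⌋ − ⌊(101·2)/49⌋ = ⌊204/49⌋ − ⌊202/49⌋ = 4 − 4 = 0
n=102: ⌊(103·2)/49⌋ − ⌊(102·2)/49⌋ = ⌊206/49⌋ − ⌊204/49⌋ = 4 − 4 = 0
n=103: ⌊(104·2)/49⌋ − ⌊(103·2)/49⌋ = ⌊208/49⌋ − ⌊206/49⌋ = 4 − 4 = 0
n=104: ⌊(105·2)/49⌋ − ⌊(104·2)/49⌋ = ⌊210/49⌋ − ⌊208/49⌋ = 4 − 4 = 0
n=105: ⌊(106·2)/49⌋ − ⌊(105·2)/49⌋ = ⌊212/49⌋ − ⌊210/49⌋ = 4 − 4 = 0
n=106: ⌊(107·2)/49⌋ − ⌊(106·2)/49⌋ = ⌊214/49⌋ − ⌊212/49⌋ = 4 − 4 = 0
n=107: ⌊(108·2)/49⌋ − ⌊(107·2)/49⌋ = ⌊216/49⌋ − ⌊214/49⌋ = 4 − 4 = 0
n=108: ⌊(109·2)/49⌋ − ⌊(108·2)/49⌋ = ⌊218/49⌋ − ⌊216/49⌋ = 4 − 4 = 0
n=109: ⌊(110·2)/49⌋ − ⌊(109·2)/49⌋ = ⌊220/49⌋ − ⌊218/49⌋ = 4 − 4 = 0
n=110: ⌊(111·2)/49⌋ − ⌊(110·2)/49⌋ = ⌊222/49⌋ − ⌊220/49⌋ = 4 − 4 = 0
n=111: ⌊(112·2)/49⌋ − ⌊(111·2)/49⌋ = ⌊224/49⌋ − ⌊222/49⌋ = 4 − 4 = 0
n=112: ⌊(113·2)/49⌋ − ⌊(112·2)/49⌋ = ⌊226/49⌋ − ⌊224/49⌋ = 4 − 4 = 0

00000000000000000000000010000000000000000000000010000000000000000000000001000000000000000000000001000000000000000


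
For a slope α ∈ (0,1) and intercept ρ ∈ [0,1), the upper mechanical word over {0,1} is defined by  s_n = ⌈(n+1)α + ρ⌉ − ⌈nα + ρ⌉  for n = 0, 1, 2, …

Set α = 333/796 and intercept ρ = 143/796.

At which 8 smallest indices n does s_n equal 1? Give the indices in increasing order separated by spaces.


n=0: ⌈476/796⌉−⌈143/796⌉ = 1−1 = 0
n=1: ⌈809/796⌉−⌈476/796⌉ = 2−1 = 1  ← one
n=2: ⌈1142/796⌉−⌈809/796⌉ = 2−2 = 0
n=3: ⌈1475/796⌉−⌈1142/796⌉ = 2−2 = 0
n=4: ⌈1808/796⌉−⌈1475/796⌉ = 3−2 = 1  ← one
n=5: ⌈2141/796⌉−⌈1808/796⌉ = 3−3 = 0
n=6: ⌈2474/796⌉−⌈2141/796⌉ = 4−3 = 1  ← one
n=7: ⌈2807/796⌉−⌈2474/796⌉ = 4−4 = 0
n=8: ⌈3140/796⌉−⌈2807/796⌉ = 4−4 = 0
n=9: ⌈3473/796⌉−⌈3140/796⌉ = 5−4 = 1  ← one
n=10: ⌈3806/796⌉−⌈3473/796⌉ = 5−5 = 0
n=11: ⌈4139/796⌉−⌈3806/796⌉ = 6−5 = 1  ← one
n=12: ⌈4472/796⌉−⌈4139/796⌉ = 6−6 = 0
n=13: ⌈4805/796⌉−⌈4472/796⌉ = 7−6 = 1  ← one
n=14: ⌈5138/796⌉−⌈4805/796⌉ = 7−7 = 0
n=15: ⌈5471/796⌉−⌈5138/796⌉ = 7−7 = 0
n=16: ⌈5804/796⌉−⌈5471/796⌉ = 8−7 = 1  ← one
n=17: ⌈6137/796⌉−⌈5804/796⌉ = 8−8 = 0
n=18: ⌈6470/796⌉−⌈6137/796⌉ = 9−8 = 1  ← one
positions of the first 8 ones: 1 4 6 9 11 13 16 18

1 4 6 9 11 13 16 18


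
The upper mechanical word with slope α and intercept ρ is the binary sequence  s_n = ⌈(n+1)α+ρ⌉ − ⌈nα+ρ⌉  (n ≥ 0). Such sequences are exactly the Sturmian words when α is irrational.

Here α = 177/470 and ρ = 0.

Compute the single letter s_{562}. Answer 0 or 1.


1

(n+1)α + ρ = (563·177) / 470 = 99651/470
nα + ρ     = (562·177) / 470 = 99474/470
⌈99651/470⌉ = 213,  ⌈99474/470⌉ = 212
s_{562} = 213 − 212 = 1


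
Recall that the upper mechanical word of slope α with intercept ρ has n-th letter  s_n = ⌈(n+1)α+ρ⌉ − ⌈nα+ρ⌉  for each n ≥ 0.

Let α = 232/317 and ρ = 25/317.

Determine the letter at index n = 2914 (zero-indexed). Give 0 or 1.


(n+1)α + ρ = (2915·232 + 25) / 317 = 676305/317
nα + ρ     = (2914·232 + 25) / 317 = 676073/317
⌈676305/317⌉ = 2134,  ⌈676073/317⌉ = 2133
s_{2914} = 2134 − 2133 = 1

1


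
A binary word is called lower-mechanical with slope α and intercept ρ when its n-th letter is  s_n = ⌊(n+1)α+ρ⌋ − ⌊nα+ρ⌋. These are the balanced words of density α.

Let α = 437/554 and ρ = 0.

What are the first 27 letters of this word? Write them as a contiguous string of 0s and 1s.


n=0: ⌊(1·437)/554⌋ − ⌊(0·437)/554⌋ = ⌊437/554⌋ − ⌊0/554⌋ = 0 − 0 = 0
n=1: ⌊(2·437)/554⌋ − ⌊(1·437)/554⌋ = ⌊874/554⌋ − ⌊437/554⌋ = 1 − 0 = 1
n=2: ⌊(3·437)/554⌋ − ⌊(2·437)/554⌋ = ⌊1311/554⌋ − ⌊874/554⌋ = 2 − 1 = 1
n=3: ⌊(4·437)/554⌋ − ⌊(3·437)/554⌋ = ⌊1748/554⌋ − ⌊1311/554⌋ = 3 − 2 = 1
n=4: ⌊(5·437)/554⌋ − ⌊(4·437)/554⌋ = ⌊2185/554⌋ − ⌊1748/554⌋ = 3 − 3 = 0
n=5: ⌊(6·437)/554⌋ − ⌊(5·437)/554⌋ = ⌊2622/554⌋ − ⌊2185/554⌋ = 4 − 3 = 1
n=6: ⌊(7·437)/554⌋ − ⌊(6·437)/554⌋ = ⌊3059/554⌋ − ⌊2622/554⌋ = 5 − 4 = 1
n=7: ⌊(8·437)/554⌋ − ⌊(7·437)/554⌋ = ⌊3496/554⌋ − ⌊3059/554⌋ = 6 − 5 = 1
n=8: ⌊(9·437)/554⌋ − ⌊(8·437)/554⌋ = ⌊3933/554⌋ − ⌊3496/554⌋ = 7 − 6 = 1
n=9: ⌊(10·437)/554⌋ − ⌊(9·437)/554⌋ = ⌊4370/554⌋ − ⌊3933/554⌋ = 7 − 7 = 0
n=10: ⌊(11·437)/554⌋ − ⌊(10·437)/554⌋ = ⌊4807/554⌋ − ⌊4370/554⌋ = 8 − 7 = 1
n=11: ⌊(12·437)/554⌋ − ⌊(11·437)/554⌋ = ⌊5244/554⌋ − ⌊4807/554⌋ = 9 − 8 = 1
n=12: ⌊(13·437)/554⌋ − ⌊(12·437)/554⌋ = ⌊5681/554⌋ − ⌊5244/554⌋ = 10 − 9 = 1
n=13: ⌊(14·437)/554⌋ − ⌊(13·437)/554⌋ = ⌊6118/554⌋ − ⌊5681/554⌋ = 11 − 10 = 1
n=14: ⌊(15·437)/554⌋ − ⌊(14·437)/554⌋ = ⌊6555/554⌋ − ⌊6118/554⌋ = 11 − 11 = 0
n=15: ⌊(16·437)/554⌋ − ⌊(15·437)/554⌋ = ⌊6992/554⌋ − ⌊6555/554⌋ = 12 − 11 = 1
n=16: ⌊(17·437)/554⌋ − ⌊(16·437)/554⌋ = ⌊7429/554⌋ − ⌊6992/554⌋ = 13 − 12 = 1
n=17: ⌊(18·437)/554⌋ − ⌊(17·437)/554⌋ = ⌊7866/554⌋ − ⌊7429/554⌋ = 14 − 13 = 1
n=18: ⌊(19·437)/554⌋ − ⌊(18·437)/554⌋ = ⌊8303/554⌋ − ⌊7866/554⌋ = 14 − 14 = 0
n=19: ⌊(20·437)/554⌋ − ⌊(19·437)/554⌋ = ⌊8740/554⌋ − ⌊8303/554⌋ = 15 − 14 = 1
n=20: ⌊(21·437)/554⌋ − ⌊(20·437)/554⌋ = ⌊9177/554⌋ − ⌊8740/554⌋ = 16 − 15 = 1
n=21: ⌊(22·437)/554⌋ − ⌊(21·437)/554⌋ = ⌊9614/554⌋ − ⌊9177/554⌋ = 17 − 16 = 1
n=22: ⌊(23·437)/554⌋ − ⌊(22·437)/554⌋ = ⌊10051/554⌋ − ⌊9614/554⌋ = 18 − 17 = 1
n=23: ⌊(24·437)/554⌋ − ⌊(23·437)/554⌋ = ⌊10488/554⌋ − ⌊10051/554⌋ = 18 − 18 = 0
n=24: ⌊(25·437)/554⌋ − ⌊(24·437)/554⌋ = ⌊10925/554⌋ − ⌊10488/554⌋ = 19 − 18 = 1
n=25: ⌊(26·437)/554⌋ − ⌊(25·437)/554⌋ = ⌊11362/554⌋ − ⌊10925/554⌋ = 20 − 19 = 1
n=26: ⌊(27·437)/554⌋ − ⌊(26·437)/554⌋ = ⌊11799/554⌋ − ⌊11362/554⌋ = 21 − 20 = 1

011101111011110111011110111


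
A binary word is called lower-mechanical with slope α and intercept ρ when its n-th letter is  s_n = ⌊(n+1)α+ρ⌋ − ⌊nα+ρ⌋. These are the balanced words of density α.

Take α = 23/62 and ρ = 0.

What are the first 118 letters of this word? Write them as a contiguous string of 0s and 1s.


0010010010100100101001001010010010010100100101001001010010010100100100101001001010010010100100100101001001010010010100

n=0: ⌊(1·23)/62⌋ − ⌊(0·23)/62⌋ = ⌊23/62⌋ − ⌊0/62⌋ = 0 − 0 = 0
n=1: ⌊(2·23)/62⌋ − ⌊(1·23)/62⌋ = ⌊46/62⌋ − ⌊23/62⌋ = 0 − 0 = 0
n=2: ⌊(3·23)/62⌋ − ⌊(2·23)/62⌋ = ⌊69/62⌋ − ⌊46/62⌋ = 1 − 0 = 1
n=3: ⌊(4·23)/62⌋ − ⌊(3·23)/62⌋ = ⌊92/62⌋ − ⌊69/62⌋ = 1 − 1 = 0
n=4: ⌊(5·23)/62⌋ − ⌊(4·23)/62⌋ = ⌊115/62⌋ − ⌊92/62⌋ = 1 − 1 = 0
n=5: ⌊(6·23)/62⌋ − ⌊(5·23)/62⌋ = ⌊138/62⌋ − ⌊115/62⌋ = 2 − 1 = 1
n=6: ⌊(7·23)/62⌋ − ⌊(6·23)/62⌋ = ⌊161/62⌋ − ⌊138/62⌋ = 2 − 2 = 0
n=7: ⌊(8·23)/62⌋ − ⌊(7·23)/62⌋ = ⌊184/62⌋ − ⌊161/62⌋ = 2 − 2 = 0
n=8: ⌊(9·23)/62⌋ − ⌊(8·23)/62⌋ = ⌊207/62⌋ − ⌊184/62⌋ = 3 − 2 = 1
n=9: ⌊(10·23)/62⌋ − ⌊(9·23)/62⌋ = ⌊230/62⌋ − ⌊207/62⌋ = 3 − 3 = 0
n=10: ⌊(11·23)/62⌋ − ⌊(10·23)/62⌋ = ⌊253/62⌋ − ⌊230/62⌋ = 4 − 3 = 1
n=11: ⌊(12·23)/62⌋ − ⌊(11·23)/62⌋ = ⌊276/62⌋ − ⌊253/62⌋ = 4 − 4 = 0
n=12: ⌊(13·23)/62⌋ − ⌊(12·23)/62⌋ = ⌊299/62⌋ − ⌊276/62⌋ = 4 − 4 = 0
n=13: ⌊(14·23)/62⌋ − ⌊(13·23)/62⌋ = ⌊322/62⌋ − ⌊299/62⌋ = 5 − 4 = 1
n=14: ⌊(15·23)/62⌋ − ⌊(14·23)/62⌋ = ⌊345/62⌋ − ⌊322/62⌋ = 5 − 5 = 0
n=15: ⌊(16·23)/62⌋ − ⌊(15·23)/62⌋ = ⌊368/62⌋ − ⌊345/62⌋ = 5 − 5 = 0
n=16: ⌊(17·23)/62⌋ − ⌊(16·23)/62⌋ = ⌊391/62⌋ − ⌊368/62⌋ = 6 − 5 = 1
n=17: ⌊(18·23)/62⌋ − ⌊(17·23)/62⌋ = ⌊414/62⌋ − ⌊391/62⌋ = 6 − 6 = 0
n=18: ⌊(19·23)/62⌋ − ⌊(18·23)/62⌋ = ⌊437/62⌋ − ⌊414/62⌋ = 7 − 6 = 1
n=19: ⌊(20·23)/62⌋ − ⌊(19·23)/62⌋ = ⌊460/62⌋ − ⌊437/62⌋ = 7 − 7 = 0
n=20: ⌊(21·23)/62⌋ − ⌊(20·23)/62⌋ = ⌊483/62⌋ − ⌊460/62⌋ = 7 − 7 = 0
n=21: ⌊(22·23)/62⌋ − ⌊(21·23)/62⌋ = ⌊506/62⌋ − ⌊483/62⌋ = 8 − 7 = 1
n=22: ⌊(23·23)/62⌋ − ⌊(22·23)/62⌋ = ⌊529/62⌋ − ⌊506/62⌋ = 8 − 8 = 0
n=23: ⌊(24·23)/62⌋ − ⌊(23·23)/62⌋ = ⌊552/62⌋ − ⌊529/62⌋ = 8 − 8 = 0
n=24: ⌊(25·23)/62⌋ − ⌊(24·23)/62⌋ = ⌊575/62⌋ − ⌊552/62⌋ = 9 − 8 = 1
n=25: ⌊(26·23)/62⌋ − ⌊(25·23)/62⌋ = ⌊598/62⌋ − ⌊575/62⌋ = 9 − 9 = 0
n=26: ⌊(27·23)/62⌋ − ⌊(26·23)/62⌋ = ⌊621/62⌋ − ⌊598/62⌋ = 10 − 9 = 1
n=27: ⌊(28·23)/62⌋ − ⌊(27·23)/62⌋ = ⌊644/62⌋ − ⌊621/62⌋ = 10 − 10 = 0
n=28: ⌊(29·23)/62⌋ − ⌊(28·23)/62⌋ = ⌊667/62⌋ − ⌊644/62⌋ = 10 − 10 = 0
n=29: ⌊(30·23)/62⌋ − ⌊(29·23)/62⌋ = ⌊690/62⌋ − ⌊667/62⌋ = 11 − 10 = 1
n=30: ⌊(31·23)/62⌋ − ⌊(30·23)/62⌋ = ⌊713/62⌋ − ⌊690/62⌋ = 11 − 11 = 0
n=31: ⌊(32·23)/62⌋ − ⌊(31·23)/62⌋ = ⌊736/62⌋ − ⌊713/62⌋ = 11 − 11 = 0
n=32: ⌊(33·23)/62⌋ − ⌊(32·23)/62⌋ = ⌊759/62⌋ − ⌊736/62⌋ = 12 − 11 = 1
n=33: ⌊(34·23)/62⌋ − ⌊(33·23)/62⌋ = ⌊782/62⌋ − ⌊759/62⌋ = 12 − 12 = 0
n=34: ⌊(35·23)/62⌋ − ⌊(34·23)/62⌋ = ⌊805/62⌋ − ⌊782/62⌋ = 12 − 12 = 0
n=35: ⌊(36·23)/62⌋ − ⌊(35·23)/62⌋ = ⌊828/62⌋ − ⌊805/62⌋ = 13 − 12 = 1
n=36: ⌊(37·23)/62⌋ − ⌊(36·23)/62⌋ = ⌊851/62⌋ − ⌊828/62⌋ = 13 − 13 = 0
n=37: ⌊(38·23)/62⌋ − ⌊(37·23)/62⌋ = ⌊874/62⌋ − ⌊851/62⌋ = 14 − 13 = 1
n=38: ⌊(39·23)/62⌋ − ⌊(38·23)/62⌋ = ⌊897/62⌋ − ⌊874/62⌋ = 14 − 14 = 0
n=39: ⌊(40·23)/62⌋ − ⌊(39·23)/62⌋ = ⌊920/62⌋ − ⌊897/62⌋ = 14 − 14 = 0
n=40: ⌊(41·23)/62⌋ − ⌊(40·23)/62⌋ = ⌊943/62⌋ − ⌊920/62⌋ = 15 − 14 = 1
n=41: ⌊(42·23)/62⌋ − ⌊(41·23)/62⌋ = ⌊966/62⌋ − ⌊943/62⌋ = 15 − 15 = 0
n=42: ⌊(43·23)/62⌋ − ⌊(42·23)/62⌋ = ⌊989/62⌋ − ⌊966/62⌋ = 15 − 15 = 0
n=43: ⌊(44·23)/62⌋ − ⌊(43·23)/62⌋ = ⌊1012/62⌋ − ⌊989/62⌋ = 16 − 15 = 1
n=44: ⌊(45·23)/62⌋ − ⌊(44·23)/62⌋ = ⌊1035/62⌋ − ⌊1012/62⌋ = 16 − 16 = 0
n=45: ⌊(46·23)/62⌋ − ⌊(45·23)/62⌋ = ⌊1058/62⌋ − ⌊1035/62⌋ = 17 − 16 = 1
n=46: ⌊(47·23)/62⌋ − ⌊(46·23)/62⌋ = ⌊1081/62⌋ − ⌊1058/62⌋ = 17 − 17 = 0
n=47: ⌊(48·23)/62⌋ − ⌊(47·23)/62⌋ = ⌊1104/62⌋ − ⌊1081/62⌋ = 17 − 17 = 0
n=48: ⌊(49·23)/62⌋ − ⌊(48·23)/62⌋ = ⌊1127/62⌋ − ⌊1104/62⌋ = 18 − 17 = 1
n=49: ⌊(50·23)/62⌋ − ⌊(49·23)/62⌋ = ⌊1150/62⌋ − ⌊1127/62⌋ = 18 − 18 = 0
n=50: ⌊(51·23)/62⌋ − ⌊(50·23)/62⌋ = ⌊1173/62⌋ − ⌊1150/62⌋ = 18 − 18 = 0
n=51: ⌊(52·23)/62⌋ − ⌊(51·23)/62⌋ = ⌊1196/62⌋ − ⌊1173/62⌋ = 19 − 18 = 1
n=52: ⌊(53·23)/62⌋ − ⌊(52·23)/62⌋ = ⌊1219/62⌋ − ⌊1196/62⌋ = 19 − 19 = 0
n=53: ⌊(54·23)/62⌋ − ⌊(53·23)/62⌋ = ⌊1242/62⌋ − ⌊1219/62⌋ = 20 − 19 = 1
n=54: ⌊(55·23)/62⌋ − ⌊(54·23)/62⌋ = ⌊1265/62⌋ − ⌊1242/62⌋ = 20 − 20 = 0
n=55: ⌊(56·23)/62⌋ − ⌊(55·23)/62⌋ = ⌊1288/62⌋ − ⌊1265/62⌋ = 20 − 20 = 0
n=56: ⌊(57·23)/62⌋ − ⌊(56·23)/62⌋ = ⌊1311/62⌋ − ⌊1288/62⌋ = 21 − 20 = 1
n=57: ⌊(58·23)/62⌋ − ⌊(57·23)/62⌋ = ⌊1334/62⌋ − ⌊1311/62⌋ = 21 − 21 = 0
n=58: ⌊(59·23)/62⌋ − ⌊(58·23)/62⌋ = ⌊1357/62⌋ − ⌊1334/62⌋ = 21 − 21 = 0
n=59: ⌊(60·23)/62⌋ − ⌊(59·23)/62⌋ = ⌊1380/62⌋ − ⌊1357/62⌋ = 22 − 21 = 1
n=60: ⌊(61·23)/62⌋ − ⌊(60·23)/62⌋ = ⌊1403/62⌋ − ⌊1380/62⌋ = 22 − 22 = 0
n=61: ⌊(62·23)/62⌋ − ⌊(61·23)/62⌋ = ⌊1426/62⌋ − ⌊1403/62⌋ = 23 − 22 = 1
n=62: ⌊(63·23)/62⌋ − ⌊(62·23)/62⌋ = ⌊1449/62⌋ − ⌊1426/62⌋ = 23 − 23 = 0
n=63: ⌊(64·23)/62⌋ − ⌊(63·23)/62⌋ = ⌊1472/62⌋ − ⌊1449/62⌋ = 23 − 23 = 0
n=64: ⌊(65·23)/62⌋ − ⌊(64·23)/62⌋ = ⌊1495/62⌋ − ⌊1472/62⌋ = 24 − 23 = 1
n=65: ⌊(66·23)/62⌋ − ⌊(65·23)/62⌋ = ⌊1518/62⌋ − ⌊1495/62⌋ = 24 − 24 = 0
n=66: ⌊(67·23)/62⌋ − ⌊(66·23)/62⌋ = ⌊1541/62⌋ − ⌊1518/62⌋ = 24 − 24 = 0
n=67: ⌊(68·23)/62⌋ − ⌊(67·23)/62⌋ = ⌊1564/62⌋ − ⌊1541/62⌋ = 25 − 24 = 1
n=68: ⌊(69·23)/62⌋ − ⌊(68·23)/62⌋ = ⌊1587/62⌋ − ⌊1564/62⌋ = 25 − 25 = 0
n=69: ⌊(70·23)/62⌋ − ⌊(69·23)/62⌋ = ⌊1610/62⌋ − ⌊1587/62⌋ = 25 − 25 = 0
n=70: ⌊(71·23)/62⌋ − ⌊(70·23)/62⌋ = ⌊1633/62⌋ − ⌊1610/62⌋ = 26 − 25 = 1
n=71: ⌊(72·23)/62⌋ − ⌊(71·23)/62⌋ = ⌊1656/62⌋ − ⌊1633/62⌋ = 26 − 26 = 0
n=72: ⌊(73·23)/62⌋ − ⌊(72·23)/62⌋ = ⌊1679/62⌋ − ⌊1656/62⌋ = 27 − 26 = 1
n=73: ⌊(74·23)/62⌋ − ⌊(73·23)/62⌋ = ⌊1702/62⌋ − ⌊1679/62⌋ = 27 − 27 = 0
n=74: ⌊(75·23)/62⌋ − ⌊(74·23)/62⌋ = ⌊1725/62⌋ − ⌊1702/62⌋ = 27 − 27 = 0
n=75: ⌊(76·23)/62⌋ − ⌊(75·23)/62⌋ = ⌊1748/62⌋ − ⌊1725/62⌋ = 28 − 27 = 1
n=76: ⌊(77·23)/62⌋ − ⌊(76·23)/62⌋ = ⌊1771/62⌋ − ⌊1748/62⌋ = 28 − 28 = 0
n=77: ⌊(78·23)/62⌋ − ⌊(77·23)/62⌋ = ⌊1794/62⌋ − ⌊1771/62⌋ = 28 − 28 = 0
n=78: ⌊(79·23)/62⌋ − ⌊(78·23)/62⌋ = ⌊1817/62⌋ − ⌊1794/62⌋ = 29 − 28 = 1
n=79: ⌊(80·23)/62⌋ − ⌊(79·23)/62⌋ = ⌊1840/62⌋ − ⌊1817/62⌋ = 29 − 29 = 0
n=80: ⌊(81·23)/62⌋ − ⌊(80·23)/62⌋ = ⌊1863/62⌋ − ⌊1840/62⌋ = 30 − 29 = 1
n=81: ⌊(82·23)/62⌋ − ⌊(81·23)/62⌋ = ⌊1886/62⌋ − ⌊1863/62⌋ = 30 − 30 = 0
n=82: ⌊(83·23)/62⌋ − ⌊(82·23)/62⌋ = ⌊1909/62⌋ − ⌊1886/62⌋ = 30 − 30 = 0
n=83: ⌊(84·23)/62⌋ − ⌊(83·23)/62⌋ = ⌊1932/62⌋ − ⌊1909/62⌋ = 31 − 30 = 1
n=84: ⌊(85·23)/62⌋ − ⌊(84·23)/62⌋ = ⌊1955/62⌋ − ⌊1932/62⌋ = 31 − 31 = 0
n=85: ⌊(86·23)/62⌋ − ⌊(85·23)/62⌋ = ⌊1978/62⌋ − ⌊1955/62⌋ = 31 − 31 = 0
n=86: ⌊(87·23)/62⌋ − ⌊(86·23)/62⌋ = ⌊2001/62⌋ − ⌊1978/62⌋ = 32 − 31 = 1
n=87: ⌊(88·23)/62⌋ − ⌊(87·23)/62⌋ = ⌊2024/62⌋ − ⌊2001/62⌋ = 32 − 32 = 0
n=88: ⌊(89·23)/62⌋ − ⌊(88·23)/62⌋ = ⌊2047/62⌋ − ⌊2024/62⌋ = 33 − 32 = 1
n=89: ⌊(90·23)/62⌋ − ⌊(89·23)/62⌋ = ⌊2070/62⌋ − ⌊2047/62⌋ = 33 − 33 = 0
n=90: ⌊(91·23)/62⌋ − ⌊(90·23)/62⌋ = ⌊2093/62⌋ − ⌊2070/62⌋ = 33 − 33 = 0
n=91: ⌊(92·23)/62⌋ − ⌊(91·23)/62⌋ = ⌊2116/62⌋ − ⌊2093/62⌋ = 34 − 33 = 1
n=92: ⌊(93·23)/62⌋ − ⌊(92·23)/62⌋ = ⌊2139/62⌋ − ⌊2116/62⌋ = 34 − 34 = 0
n=93: ⌊(94·23)/62⌋ − ⌊(93·23)/62⌋ = ⌊2162/62⌋ − ⌊2139/62⌋ = 34 − 34 = 0
n=94: ⌊(95·23)/62⌋ − ⌊(94·23)/62⌋ = ⌊2185/62⌋ − ⌊2162/62⌋ = 35 − 34 = 1
n=95: ⌊(96·23)/62⌋ − ⌊(95·23)/62⌋ = ⌊2208/62⌋ − ⌊2185/62⌋ = 35 − 35 = 0
n=96: ⌊(97·23)/62⌋ − ⌊(96·23)/62⌋ = ⌊2231/62⌋ − ⌊2208/62⌋ = 35 − 35 = 0
n=97: ⌊(98·23)/62⌋ − ⌊(97·23)/62⌋ = ⌊2254/62⌋ − ⌊2231/62⌋ = 36 − 35 = 1
n=98: ⌊(99·23)/62⌋ − ⌊(98·23)/62⌋ = ⌊2277/62⌋ − ⌊2254/62⌋ = 36 − 36 = 0
n=99: ⌊(100·23)/62⌋ − ⌊(99·23)/62⌋ = ⌊2300/62⌋ − ⌊2277/62⌋ = 37 − 36 = 1
n=100: ⌊(101·23)/62⌋ − ⌊(100·23)/62⌋ = ⌊2323/62⌋ − ⌊2300/62⌋ = 37 − 37 = 0
n=101: ⌊(102·23)/62⌋ − ⌊(101·23)/62⌋ = ⌊2346/62⌋ − ⌊2323/62⌋ = 37 − 37 = 0
n=102: ⌊(103·23)/62⌋ − ⌊(102·23)/62⌋ = ⌊2369/62⌋ − ⌊2346/62⌋ = 38 − 37 = 1
n=103: ⌊(104·23)/62⌋ − ⌊(103·23)/62⌋ = ⌊2392/62⌋ − ⌊2369/62⌋ = 38 − 38 = 0
n=104: ⌊(105·23)/62⌋ − ⌊(104·23)/62⌋ = ⌊2415/62⌋ − ⌊2392/62⌋ = 38 − 38 = 0
n=105: ⌊(106·23)/62⌋ − ⌊(105·23)/62⌋ = ⌊2438/62⌋ − ⌊2415/62⌋ = 39 − 38 = 1
n=106: ⌊(107·23)/62⌋ − ⌊(106·23)/62⌋ = ⌊2461/62⌋ − ⌊2438/62⌋ = 39 − 39 = 0
n=107: ⌊(108·23)/62⌋ − ⌊(107·23)/62⌋ = ⌊2484/62⌋ − ⌊2461/62⌋ = 40 − 39 = 1
n=108: ⌊(109·23)/62⌋ − ⌊(108·23)/62⌋ = ⌊2507/62⌋ − ⌊2484/62⌋ = 40 − 40 = 0
n=109: ⌊(110·23)/62⌋ − ⌊(109·23)/62⌋ = ⌊2530/62⌋ − ⌊2507/62⌋ = 40 − 40 = 0
n=110: ⌊(111·23)/62⌋ − ⌊(110·23)/62⌋ = ⌊2553/62⌋ − ⌊2530/62⌋ = 41 − 40 = 1
n=111: ⌊(112·23)/62⌋ − ⌊(111·23)/62⌋ = ⌊2576/62⌋ − ⌊2553/62⌋ = 41 − 41 = 0
n=112: ⌊(113·23)/62⌋ − ⌊(112·23)/62⌋ = ⌊2599/62⌋ − ⌊2576/62⌋ = 41 − 41 = 0
n=113: ⌊(114·23)/62⌋ − ⌊(113·23)/62⌋ = ⌊2622/62⌋ − ⌊2599/62⌋ = 42 − 41 = 1
n=114: ⌊(115·23)/62⌋ − ⌊(114·23)/62⌋ = ⌊2645/62⌋ − ⌊2622/62⌋ = 42 − 42 = 0
n=115: ⌊(116·23)/62⌋ − ⌊(115·23)/62⌋ = ⌊2668/62⌋ − ⌊2645/62⌋ = 43 − 42 = 1
n=116: ⌊(117·23)/62⌋ − ⌊(116·23)/62⌋ = ⌊2691/62⌋ − ⌊2668/62⌋ = 43 − 43 = 0
n=117: ⌊(118·23)/62⌋ − ⌊(117·23)/62⌋ = ⌊2714/62⌋ − ⌊2691/62⌋ = 43 − 43 = 0


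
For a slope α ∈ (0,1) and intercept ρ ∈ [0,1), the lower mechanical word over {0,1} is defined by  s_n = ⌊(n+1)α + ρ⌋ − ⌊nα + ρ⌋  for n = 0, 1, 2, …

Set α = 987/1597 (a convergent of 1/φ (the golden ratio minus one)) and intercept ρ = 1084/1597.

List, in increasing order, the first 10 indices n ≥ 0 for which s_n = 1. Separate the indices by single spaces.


n=0: ⌊2071/1597⌋−⌊1084/1597⌋ = 1−0 = 1  ← one
n=1: ⌊3058/1597⌋−⌊2071/1597⌋ = 1−1 = 0
n=2: ⌊4045/1597⌋−⌊3058/1597⌋ = 2−1 = 1  ← one
n=3: ⌊5032/1597⌋−⌊4045/1597⌋ = 3−2 = 1  ← one
n=4: ⌊6019/1597⌋−⌊5032/1597⌋ = 3−3 = 0
n=5: ⌊7006/1597⌋−⌊6019/1597⌋ = 4−3 = 1  ← one
n=6: ⌊7993/1597⌋−⌊7006/1597⌋ = 5−4 = 1  ← one
n=7: ⌊8980/1597⌋−⌊7993/1597⌋ = 5−5 = 0
n=8: ⌊9967/1597⌋−⌊8980/1597⌋ = 6−5 = 1  ← one
n=9: ⌊10954/1597⌋−⌊9967/1597⌋ = 6−6 = 0
n=10: ⌊11941/1597⌋−⌊10954/1597⌋ = 7−6 = 1  ← one
n=11: ⌊12928/1597⌋−⌊11941/1597⌋ = 8−7 = 1  ← one
n=12: ⌊13915/1597⌋−⌊12928/1597⌋ = 8−8 = 0
n=13: ⌊14902/1597⌋−⌊13915/1597⌋ = 9−8 = 1  ← one
n=14: ⌊15889/1597⌋−⌊14902/1597⌋ = 9−9 = 0
n=15: ⌊16876/1597⌋−⌊15889/1597⌋ = 10−9 = 1  ← one
positions of the first 10 ones: 0 2 3 5 6 8 10 11 13 15

0 2 3 5 6 8 10 11 13 15


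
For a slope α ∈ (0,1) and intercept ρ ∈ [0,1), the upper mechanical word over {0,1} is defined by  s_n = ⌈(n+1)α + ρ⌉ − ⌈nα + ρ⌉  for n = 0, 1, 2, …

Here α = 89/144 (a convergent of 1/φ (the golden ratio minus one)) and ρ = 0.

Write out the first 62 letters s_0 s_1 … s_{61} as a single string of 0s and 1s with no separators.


n=0: ⌈(1·89)/144⌉ − ⌈(0·89)/144⌉ = ⌈89/144⌉ − ⌈0/144⌉ = 1 − 0 = 1
n=1: ⌈(2·89)/144⌉ − ⌈(1·89)/144⌉ = ⌈178/144⌉ − ⌈89/144⌉ = 2 − 1 = 1
n=2: ⌈(3·89)/144⌉ − ⌈(2·89)/144⌉ = ⌈267/144⌉ − ⌈178/144⌉ = 2 − 2 = 0
n=3: ⌈(4·89)/144⌉ − ⌈(3·89)/144⌉ = ⌈356/144⌉ − ⌈267/144⌉ = 3 − 2 = 1
n=4: ⌈(5·89)/144⌉ − ⌈(4·89)/144⌉ = ⌈445/144⌉ − ⌈356/144⌉ = 4 − 3 = 1
n=5: ⌈(6·89)/144⌉ − ⌈(5·89)/144⌉ = ⌈534/144⌉ − ⌈445/144⌉ = 4 − 4 = 0
n=6: ⌈(7·89)/144⌉ − ⌈(6·89)/144⌉ = ⌈623/144⌉ − ⌈534/144⌉ = 5 − 4 = 1
n=7: ⌈(8·89)/144⌉ − ⌈(7·89)/144⌉ = ⌈712/144⌉ − ⌈623/144⌉ = 5 − 5 = 0
n=8: ⌈(9·89)/144⌉ − ⌈(8·89)/144⌉ = ⌈801/144⌉ − ⌈712/144⌉ = 6 − 5 = 1
n=9: ⌈(10·89)/144⌉ − ⌈(9·89)/144⌉ = ⌈890/144⌉ − ⌈801/144⌉ = 7 − 6 = 1
n=10: ⌈(11·89)/144⌉ − ⌈(10·89)/144⌉ = ⌈979/144⌉ − ⌈890/144⌉ = 7 − 7 = 0
n=11: ⌈(12·89)/144⌉ − ⌈(11·89)/144⌉ = ⌈1068/144⌉ − ⌈979/144⌉ = 8 − 7 = 1
n=12: ⌈(13·89)/144⌉ − ⌈(12·89)/144⌉ = ⌈1157/144⌉ − ⌈1068/144⌉ = 9 − 8 = 1
n=13: ⌈(14·89)/144⌉ − ⌈(13·89)/144⌉ = ⌈1246/144⌉ − ⌈1157/144⌉ = 9 − 9 = 0
n=14: ⌈(15·89)/144⌉ − ⌈(14·89)/144⌉ = ⌈1335/144⌉ − ⌈1246/144⌉ = 10 − 9 = 1
n=15: ⌈(16·89)/144⌉ − ⌈(15·89)/144⌉ = ⌈1424/144⌉ − ⌈1335/144⌉ = 10 − 10 = 0
n=16: ⌈(17·89)/144⌉ − ⌈(16·89)/144⌉ = ⌈1513/144⌉ − ⌈1424/144⌉ = 11 − 10 = 1
n=17: ⌈(18·89)/144⌉ − ⌈(17·89)/144⌉ = ⌈1602/144⌉ − ⌈1513/144⌉ = 12 − 11 = 1
n=18: ⌈(19·89)/144⌉ − ⌈(18·89)/144⌉ = ⌈1691/144⌉ − ⌈1602/144⌉ = 12 − 12 = 0
n=19: ⌈(20·89)/144⌉ − ⌈(19·89)/144⌉ = ⌈1780/144⌉ − ⌈1691/144⌉ = 13 − 12 = 1
n=20: ⌈(21·89)/144⌉ − ⌈(20·89)/144⌉ = ⌈1869/144⌉ − ⌈1780/144⌉ = 13 − 13 = 0
n=21: ⌈(22·89)/144⌉ − ⌈(21·89)/144⌉ = ⌈1958/144⌉ − ⌈1869/144⌉ = 14 − 13 = 1
n=22: ⌈(23·89)/144⌉ − ⌈(22·89)/144⌉ = ⌈2047/144⌉ − ⌈1958/144⌉ = 15 − 14 = 1
n=23: ⌈(24·89)/144⌉ − ⌈(23·89)/144⌉ = ⌈2136/144⌉ − ⌈2047/144⌉ = 15 − 15 = 0
n=24: ⌈(25·89)/144⌉ − ⌈(24·89)/144⌉ = ⌈2225/144⌉ − ⌈2136/144⌉ = 16 − 15 = 1
n=25: ⌈(26·89)/144⌉ − ⌈(25·89)/144⌉ = ⌈2314/144⌉ − ⌈2225/144⌉ = 17 − 16 = 1
n=26: ⌈(27·89)/144⌉ − ⌈(26·89)/144⌉ = ⌈2403/144⌉ − ⌈2314/144⌉ = 17 − 17 = 0
n=27: ⌈(28·89)/144⌉ − ⌈(27·89)/144⌉ = ⌈2492/144⌉ − ⌈2403/144⌉ = 18 − 17 = 1
n=28: ⌈(29·89)/144⌉ − ⌈(28·89)/144⌉ = ⌈2581/144⌉ − ⌈2492/144⌉ = 18 − 18 = 0
n=29: ⌈(30·89)/144⌉ − ⌈(29·89)/144⌉ = ⌈2670/144⌉ − ⌈2581/144⌉ = 19 − 18 = 1
n=30: ⌈(31·89)/144⌉ − ⌈(30·89)/144⌉ = ⌈2759/144⌉ − ⌈2670/144⌉ = 20 − 19 = 1
n=31: ⌈(32·89)/144⌉ − ⌈(31·89)/144⌉ = ⌈2848/144⌉ − ⌈2759/144⌉ = 20 − 20 = 0
n=32: ⌈(33·89)/144⌉ − ⌈(32·89)/144⌉ = ⌈2937/144⌉ − ⌈2848/144⌉ = 21 − 20 = 1
n=33: ⌈(34·89)/144⌉ − ⌈(33·89)/144⌉ = ⌈3026/144⌉ − ⌈2937/144⌉ = 22 − 21 = 1
n=34: ⌈(35·89)/144⌉ − ⌈(34·89)/144⌉ = ⌈3115/144⌉ − ⌈3026/144⌉ = 22 − 22 = 0
n=35: ⌈(36·89)/144⌉ − ⌈(35·89)/144⌉ = ⌈3204/144⌉ − ⌈3115/144⌉ = 23 − 22 = 1
n=36: ⌈(37·89)/144⌉ − ⌈(36·89)/144⌉ = ⌈3293/144⌉ − ⌈3204/144⌉ = 23 − 23 = 0
n=37: ⌈(38·89)/144⌉ − ⌈(37·89)/144⌉ = ⌈3382/144⌉ − ⌈3293/144⌉ = 24 − 23 = 1
n=38: ⌈(39·89)/144⌉ − ⌈(38·89)/144⌉ = ⌈3471/144⌉ − ⌈3382/144⌉ = 25 − 24 = 1
n=39: ⌈(40·89)/144⌉ − ⌈(39·89)/144⌉ = ⌈3560/144⌉ − ⌈3471/144⌉ = 25 − 25 = 0
n=40: ⌈(41·89)/144⌉ − ⌈(40·89)/144⌉ = ⌈3649/144⌉ − ⌈3560/144⌉ = 26 − 25 = 1
n=41: ⌈(42·89)/144⌉ − ⌈(41·89)/144⌉ = ⌈3738/144⌉ − ⌈3649/144⌉ = 26 − 26 = 0
n=42: ⌈(43·89)/144⌉ − ⌈(42·89)/144⌉ = ⌈3827/144⌉ − ⌈3738/144⌉ = 27 − 26 = 1
n=43: ⌈(44·89)/144⌉ − ⌈(43·89)/144⌉ = ⌈3916/144⌉ − ⌈3827/144⌉ = 28 − 27 = 1
n=44: ⌈(45·89)/144⌉ − ⌈(44·89)/144⌉ = ⌈4005/144⌉ − ⌈3916/144⌉ = 28 − 28 = 0
n=45: ⌈(46·89)/144⌉ − ⌈(45·89)/144⌉ = ⌈4094/144⌉ − ⌈4005/144⌉ = 29 − 28 = 1
n=46: ⌈(47·89)/144⌉ − ⌈(46·89)/144⌉ = ⌈4183/144⌉ − ⌈4094/144⌉ = 30 − 29 = 1
n=47: ⌈(48·89)/144⌉ − ⌈(47·89)/144⌉ = ⌈4272/144⌉ − ⌈4183/144⌉ = 30 − 30 = 0
n=48: ⌈(49·89)/144⌉ − ⌈(48·89)/144⌉ = ⌈4361/144⌉ − ⌈4272/144⌉ = 31 − 30 = 1
n=49: ⌈(50·89)/144⌉ − ⌈(49·89)/144⌉ = ⌈4450/144⌉ − ⌈4361/144⌉ = 31 − 31 = 0
n=50: ⌈(51·89)/144⌉ − ⌈(50·89)/144⌉ = ⌈4539/144⌉ − ⌈4450/144⌉ = 32 − 31 = 1
n=51: ⌈(52·89)/144⌉ − ⌈(51·89)/144⌉ = ⌈4628/144⌉ − ⌈4539/144⌉ = 33 − 32 = 1
n=52: ⌈(53·89)/144⌉ − ⌈(52·89)/144⌉ = ⌈4717/144⌉ − ⌈4628/144⌉ = 33 − 33 = 0
n=53: ⌈(54·89)/144⌉ − ⌈(53·89)/144⌉ = ⌈4806/144⌉ − ⌈4717/144⌉ = 34 − 33 = 1
n=54: ⌈(55·89)/144⌉ − ⌈(54·89)/144⌉ = ⌈4895/144⌉ − ⌈4806/144⌉ = 34 − 34 = 0
n=55: ⌈(56·89)/144⌉ − ⌈(55·89)/144⌉ = ⌈4984/144⌉ − ⌈4895/144⌉ = 35 − 34 = 1
n=56: ⌈(57·89)/144⌉ − ⌈(56·89)/144⌉ = ⌈5073/144⌉ − ⌈4984/144⌉ = 36 − 35 = 1
n=57: ⌈(58·89)/144⌉ − ⌈(57·89)/144⌉ = ⌈5162/144⌉ − ⌈5073/144⌉ = 36 − 36 = 0
n=58: ⌈(59·89)/144⌉ − ⌈(58·89)/144⌉ = ⌈5251/144⌉ − ⌈5162/144⌉ = 37 − 36 = 1
n=59: ⌈(60·89)/144⌉ − ⌈(59·89)/144⌉ = ⌈5340/144⌉ − ⌈5251/144⌉ = 38 − 37 = 1
n=60: ⌈(61·89)/144⌉ − ⌈(60·89)/144⌉ = ⌈5429/144⌉ − ⌈5340/144⌉ = 38 − 38 = 0
n=61: ⌈(62·89)/144⌉ − ⌈(61·89)/144⌉ = ⌈5518/144⌉ − ⌈5429/144⌉ = 39 − 38 = 1

11011010110110101101011011010110110101101011011010110101101101


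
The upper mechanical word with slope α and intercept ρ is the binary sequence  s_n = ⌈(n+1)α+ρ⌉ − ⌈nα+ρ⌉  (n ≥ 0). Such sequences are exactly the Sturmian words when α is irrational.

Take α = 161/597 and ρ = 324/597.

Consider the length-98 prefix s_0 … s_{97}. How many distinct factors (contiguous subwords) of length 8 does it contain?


9

t_n = ⌈(n·161+324)/597⌉ for n = 0 … 98:
  n=0…9: ⌈324/597⌉=1 ⌈485/597⌉=1 ⌈646/597⌉=2 ⌈807/597⌉=2 ⌈968/597⌉=2 ⌈1129/597⌉=2 ⌈1290/597⌉=3 ⌈1451/597⌉=3 ⌈1612/597⌉=3 ⌈1773/597⌉=3
  n=10…19: ⌈1934/597⌉=4 ⌈2095/597⌉=4 ⌈2256/597⌉=4 ⌈2417/597⌉=5 ⌈2578/597⌉=5 ⌈2739/597⌉=5 ⌈2900/597⌉=5 ⌈3061/597⌉=6 ⌈3222/597⌉=6 ⌈3383/597⌉=6
  n=20…29: ⌈3544/597⌉=6 ⌈3705/597⌉=7 ⌈3866/597⌉=7 ⌈4027/597⌉=7 ⌈4188/597⌉=8 ⌈4349/597⌉=8 ⌈4510/597⌉=8 ⌈4671/597⌉=8 ⌈4832/597⌉=9 ⌈4993/597⌉=9
  n=30…39: ⌈5154/597⌉=9 ⌈5315/597⌉=9 ⌈5476/597⌉=10 ⌈5637/597⌉=10 ⌈5798/597⌉=10 ⌈5959/597⌉=10 ⌈6120/597⌉=11 ⌈6281/597⌉=11 ⌈6442/597⌉=11 ⌈6603/597⌉=12
  n=40…49: ⌈6764/597⌉=12 ⌈6925/597⌉=12 ⌈7086/597⌉=12 ⌈7247/597⌉=13 ⌈7408/597⌉=13 ⌈7569/597⌉=13 ⌈7730/597⌉=13 ⌈7891/597⌉=14 ⌈8052/597⌉=14 ⌈8213/597⌉=14
  n=50…59: ⌈8374/597⌉=15 ⌈8535/597⌉=15 ⌈8696/597⌉=15 ⌈8857/597⌉=15 ⌈9018/597⌉=16 ⌈9179/597⌉=16 ⌈9340/597⌉=16 ⌈9501/597⌉=16 ⌈9662/597⌉=17 ⌈9823/597⌉=17
  n=60…69: ⌈9984/597⌉=17 ⌈10145/597⌉=17 ⌈10306/597⌉=18 ⌈10467/597⌉=18 ⌈10628/597⌉=18 ⌈10789/597⌉=19 ⌈10950/597⌉=19 ⌈11111/597⌉=19 ⌈11272/597⌉=19 ⌈11433/597⌉=20
  n=70…79: ⌈11594/597⌉=20 ⌈11755/597⌉=20 ⌈11916/597⌉=20 ⌈12077/597⌉=21 ⌈12238/597⌉=21 ⌈12399/597⌉=21 ⌈12560/597⌉=22 ⌈12721/597⌉=22 ⌈12882/597⌉=22 ⌈13043/597⌉=22
  n=80…89: ⌈13204/597⌉=23 ⌈13365/597⌉=23 ⌈13526/597⌉=23 ⌈13687/597⌉=23 ⌈13848/597⌉=24 ⌈14009/597⌉=24 ⌈14170/597⌉=24 ⌈14331/597⌉=25 ⌈14492/597⌉=25 ⌈14653/597⌉=25
  n=90…98: ⌈14814/597⌉=25 ⌈14975/597⌉=26 ⌈15136/597⌉=26 ⌈15297/597⌉=26 ⌈15458/597⌉=26 ⌈15619/597⌉=27 ⌈15780/597⌉=27 ⌈15941/597⌉=27 ⌈16102/597⌉=27
s_n = t_(n+1) − t_n for n = 0 … 97 gives
prefix = 01000100010010001000100100010001000100100010001001000100010001001000100010010001000100100010001000
slide a length-8 window over [0..7] … [90..97] (91 windows); first occurrence of each distinct factor:
  [  0..  7] 01000100
  [  1..  8] 10001000
  [  2..  9] 00010001
  [  3.. 10] 00100010
  [  5.. 12] 10001001
  [  6.. 13] 00010010
  [  7.. 14] 00100100
  [  8.. 15] 01001000
  [  9.. 16] 10010001
  (the other 82 windows repeat one of these)
distinct factors: {00010001, 00010010, 00100010, 00100100, 01000100, 01001000, 10001000, 10001001, 10010001}
count = 9  (Sturmian bound for length 8 is 9)


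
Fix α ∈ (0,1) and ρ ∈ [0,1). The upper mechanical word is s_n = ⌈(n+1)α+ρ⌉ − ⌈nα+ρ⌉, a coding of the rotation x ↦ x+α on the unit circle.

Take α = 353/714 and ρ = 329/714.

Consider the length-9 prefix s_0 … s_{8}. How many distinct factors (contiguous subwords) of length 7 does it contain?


2

t_n = ⌈(n·353+329)/714⌉ for n = 0 … 9:
  n=0…9: ⌈329/714⌉=1 ⌈682/714⌉=1 ⌈1035/714⌉=2 ⌈1388/714⌉=2 ⌈1741/714⌉=3 ⌈2094/714⌉=3 ⌈2447/714⌉=4 ⌈2800/714⌉=4 ⌈3153/714⌉=5 ⌈3506/714⌉=5
s_n = t_(n+1) − t_n for n = 0 … 8 gives
prefix = 010101010
slide a length-7 window over [0..6] … [2..8] (3 windows); first occurrence of each distinct factor:
  [  0..  6] 0101010
  [  1..  7] 1010101
  (the other 1 window repeats one of these)
distinct factors: {0101010, 1010101}
count = 2  (Sturmian bound for length 7 is 8)


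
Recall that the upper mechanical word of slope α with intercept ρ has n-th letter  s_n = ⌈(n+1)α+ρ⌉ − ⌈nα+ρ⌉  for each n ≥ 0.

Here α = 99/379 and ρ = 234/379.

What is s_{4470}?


(n+1)α + ρ = (4471·99 + 234) / 379 = 442863/379
nα + ρ     = (4470·99 + 234) / 379 = 442764/379
⌈442863/379⌉ = 1169,  ⌈442764/379⌉ = 1169
s_{4470} = 1169 − 1169 = 0

0


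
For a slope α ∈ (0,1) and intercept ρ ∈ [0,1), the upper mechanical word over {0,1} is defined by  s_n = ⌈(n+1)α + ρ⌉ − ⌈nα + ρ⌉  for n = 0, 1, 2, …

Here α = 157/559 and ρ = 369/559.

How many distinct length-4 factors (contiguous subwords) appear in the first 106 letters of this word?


t_n = ⌈(n·157+369)/559⌉ for n = 0 … 106:
  n=0…9: ⌈369/559⌉=1 ⌈526/559⌉=1 ⌈683/559⌉=2 ⌈840/559⌉=2 ⌈997/559⌉=2 ⌈1154/559⌉=3 ⌈1311/559⌉=3 ⌈1468/559⌉=3 ⌈1625/559⌉=3 ⌈1782/559⌉=4
  n=10…19: ⌈1939/559⌉=4 ⌈2096/559⌉=4 ⌈2253/559⌉=5 ⌈2410/559⌉=5 ⌈2567/559⌉=5 ⌈2724/559⌉=5 ⌈2881/559⌉=6 ⌈3038/559⌉=6 ⌈3195/559⌉=6 ⌈3352/559⌉=6
  n=20…29: ⌈3509/559⌉=7 ⌈3666/559⌉=7 ⌈3823/559⌉=7 ⌈3980/559⌉=8 ⌈4137/559⌉=8 ⌈4294/559⌉=8 ⌈4451/559⌉=8 ⌈4608/559⌉=9 ⌈4765/559⌉=9 ⌈4922/559⌉=9
  n=30…39: ⌈5079/559⌉=10 ⌈5236/559⌉=10 ⌈5393/559⌉=10 ⌈5550/559⌉=10 ⌈5707/559⌉=11 ⌈5864/559⌉=11 ⌈6021/559⌉=11 ⌈6178/559⌉=12 ⌈6335/559⌉=12 ⌈6492/559⌉=12
  n=40…49: ⌈6649/559⌉=12 ⌈6806/559⌉=13 ⌈6963/559⌉=13 ⌈7120/559⌉=13 ⌈7277/559⌉=14 ⌈7434/559⌉=14 ⌈7591/559⌉=14 ⌈7748/559⌉=14 ⌈7905/559⌉=15 ⌈8062/559⌉=15
  n=50…59: ⌈8219/559⌉=15 ⌈8376/559⌉=15 ⌈8533/559⌉=16 ⌈8690/559⌉=16 ⌈8847/559⌉=16 ⌈9004/559⌉=17 ⌈9161/559⌉=17 ⌈9318/559⌉=17 ⌈9475/559⌉=17 ⌈9632/559⌉=18
  n=60…69: ⌈9789/559⌉=18 ⌈9946/559⌉=18 ⌈10103/559⌉=19 ⌈10260/559⌉=19 ⌈10417/559⌉=19 ⌈10574/559⌉=19 ⌈10731/559⌉=20 ⌈10888/559⌉=20 ⌈11045/559⌉=20 ⌈11202/559⌉=21
  n=70…79: ⌈11359/559⌉=21 ⌈11516/559⌉=21 ⌈11673/559⌉=21 ⌈11830/559⌉=22 ⌈11987/559⌉=22 ⌈12144/559⌉=22 ⌈12301/559⌉=23 ⌈12458/559⌉=23 ⌈12615/559⌉=23 ⌈12772/559⌉=23
  n=80…89: ⌈12929/559⌉=24 ⌈13086/559⌉=24 ⌈13243/559⌉=24 ⌈13400/559⌉=24 ⌈13557/559⌉=25 ⌈13714/559⌉=25 ⌈13871/559⌉=25 ⌈14028/559⌉=26 ⌈14185/559⌉=26 ⌈14342/559⌉=26
  n=90…99: ⌈14499/559⌉=26 ⌈14656/559⌉=27 ⌈14813/559⌉=27 ⌈14970/559⌉=27 ⌈15127/559⌉=28 ⌈15284/559⌉=28 ⌈15441/559⌉=28 ⌈15598/559⌉=28 ⌈15755/559⌉=29 ⌈15912/559⌉=29
  n=100…106: ⌈16069/559⌉=29 ⌈16226/559⌉=30 ⌈16383/559⌉=30 ⌈16540/559⌉=30 ⌈16697/559⌉=30 ⌈16854/559⌉=31 ⌈17011/559⌉=31
s_n = t_(n+1) − t_n for n = 0 … 105 gives
prefix = 0100100010010001000100100010010001001000100100010001001000100100010010001001000100010010001001000100100010
slide a length-4 window over [0..3] … [102..105] (103 windows); first occurrence of each distinct factor:
  [  0..  3] 0100
  [  1..  4] 1001
  [  2..  5] 0010
  [  4..  7] 1000
  [  5..  8] 0001
  (the other 98 windows repeat one of these)
distinct factors: {0001, 0010, 0100, 1000, 1001}
count = 5  (Sturmian bound for length 4 is 5)

5
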